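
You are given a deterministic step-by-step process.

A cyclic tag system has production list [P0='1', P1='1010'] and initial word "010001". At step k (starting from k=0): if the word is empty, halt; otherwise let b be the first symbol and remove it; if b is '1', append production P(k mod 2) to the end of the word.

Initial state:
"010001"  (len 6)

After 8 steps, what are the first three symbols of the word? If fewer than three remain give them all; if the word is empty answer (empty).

step 0: "010001"  (len 6)
step 1: "10001"  (len 5)
step 2: "00011010"  (len 8)
step 3: "0011010"  (len 7)
step 4: "011010"  (len 6)
step 5: "11010"  (len 5)
step 6: "10101010"  (len 8)
step 7: "01010101"  (len 8)
step 8: "1010101"  (len 7)

101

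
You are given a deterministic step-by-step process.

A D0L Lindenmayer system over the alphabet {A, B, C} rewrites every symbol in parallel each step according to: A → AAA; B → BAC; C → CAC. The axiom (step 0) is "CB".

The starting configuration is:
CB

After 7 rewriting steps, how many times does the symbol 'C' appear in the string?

t=0: CB
t=1: CACBAC
t=2: CACAAACACBACAAACAC
t=3: CACAAACACAAAAAAAAACACAAACACBACAAACACAAAAAAAAACACAAACAC
t=4: CACAAACACAAAAAAAAACACAAACACAAAAAAAAAAAAAAAAAAAAAAAAAAACACA…ACACAAAAAAAAAAAAAAAAAAAAAAAAAAACACAAACACAAAAAAAAACACAAACAC  (len 162)
t=5: CACAAACACAAAAAAAAACACAAACACAAAAAAAAAAAAAAAAAAAAAAAAAAACACA…ACACAAAAAAAAAAAAAAAAAAAAAAAAAAACACAAACACAAAAAAAAACACAAACAC  (len 486)
t=6: CACAAACACAAAAAAAAACACAAACACAAAAAAAAAAAAAAAAAAAAAAAAAAACACA…ACACAAAAAAAAAAAAAAAAAAAAAAAAAAACACAAACACAAAAAAAAACACAAACAC  (len 1458)
t=7: CACAAACACAAAAAAAAACACAAACACAAAAAAAAAAAAAAAAAAAAAAAAAAACACA…ACACAAAAAAAAAAAAAAAAAAAAAAAAAAACACAAACACAAAAAAAAACACAAACAC  (len 4374)

255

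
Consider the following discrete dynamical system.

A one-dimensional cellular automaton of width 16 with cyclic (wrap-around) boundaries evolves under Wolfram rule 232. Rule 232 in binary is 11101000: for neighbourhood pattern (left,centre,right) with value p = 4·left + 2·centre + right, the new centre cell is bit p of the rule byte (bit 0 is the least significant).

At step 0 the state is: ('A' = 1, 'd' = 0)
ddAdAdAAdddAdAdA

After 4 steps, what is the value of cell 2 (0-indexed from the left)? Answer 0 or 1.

0

gen 0: ddAdAdAAdddAdAdA
gen 1: dddAdAAAddddAdAd
gen 2: ddddAAAAdddddAdd
gen 3: ddddAAAAdddddddd
gen 4: ddddAAAAdddddddd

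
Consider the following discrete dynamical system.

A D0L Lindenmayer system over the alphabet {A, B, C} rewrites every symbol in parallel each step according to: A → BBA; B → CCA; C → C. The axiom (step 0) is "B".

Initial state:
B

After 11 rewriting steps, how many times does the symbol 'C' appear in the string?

[0] B
[1] CCA
[2] CCBBA
[3] CCCCACCABBA
[4] CCCCBBACCBBACCACCABBA
[5] CCCCCCACCABBACCCCACCABBACCBBACCBBACCACCABBA
[6] CCCCCCBBACCBBACCACCABBACCCCBBACCBBACCACCABBACCCCACCABBACCCCACCABBACCBBACCBBACCACCABBA
[7] CCCCCCCCACCABBACCCCACCABBACCBBACCBBACCACCABBACCCCCCACCABBA…BBACCBBACCACCABBACCCCACCABBACCCCACCABBACCBBACCBBACCACCABBA  (len 171)
[8] CCCCCCCCBBACCBBACCACCABBACCCCBBACCBBACCACCABBACCCCACCABBAC…BBACCBBACCACCABBACCCCACCABBACCCCACCABBACCBBACCBBACCACCABBA  (len 341)
[9] CCCCCCCCCCACCABBACCCCACCABBACCBBACCBBACCACCABBACCCCCCACCAB…BBACCBBACCACCABBACCCCACCABBACCCCACCABBACCBBACCBBACCACCABBA  (len 683)
[10] CCCCCCCCCCBBACCBBACCACCABBACCCCBBACCBBACCACCABBACCCCACCABB…BBACCBBACCACCABBACCCCACCABBACCCCACCABBACCBBACCBBACCACCABBA  (len 1365)
[11] CCCCCCCCCCCCACCABBACCCCACCABBACCBBACCBBACCACCABBACCCCCCACC…BBACCBBACCACCABBACCCCACCABBACCCCACCABBACCBBACCBBACCACCABBA  (len 2731)

1366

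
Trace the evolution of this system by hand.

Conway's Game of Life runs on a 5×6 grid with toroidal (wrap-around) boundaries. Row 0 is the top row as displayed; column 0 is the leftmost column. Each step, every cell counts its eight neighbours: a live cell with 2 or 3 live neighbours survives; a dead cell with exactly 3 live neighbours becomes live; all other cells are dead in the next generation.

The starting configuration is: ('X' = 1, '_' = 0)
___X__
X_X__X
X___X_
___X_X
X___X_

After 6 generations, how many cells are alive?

6

t=0: ___X__
X_X__X
X___X_
___X_X
X___X_
t=1: XX_XX_
XX_XXX
XX_XX_
X__X__
___XXX
t=2: _X____
______
______
XX____
_X____
t=3: ______
______
______
XX____
_XX___
t=4: ______
______
______
XXX___
XXX___
t=5: _X____
______
_X____
X_X___
X_X___
t=6: _X____
______
_X____
X_X___
X_X___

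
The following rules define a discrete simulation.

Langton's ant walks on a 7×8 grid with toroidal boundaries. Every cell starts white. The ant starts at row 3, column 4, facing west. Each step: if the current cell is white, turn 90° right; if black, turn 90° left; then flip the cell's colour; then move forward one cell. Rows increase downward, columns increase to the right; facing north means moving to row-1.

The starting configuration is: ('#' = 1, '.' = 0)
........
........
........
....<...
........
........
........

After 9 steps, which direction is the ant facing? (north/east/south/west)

k=0  ........
........
........
....<...
........
........
........
k=1  ........
........
....^...
....#...
........
........
........
k=2  ........
........
....#>..
....#...
........
........
........
k=3  ........
........
....##..
....#v..
........
........
........
k=4  ........
........
....##..
....<#..
........
........
........
k=5  ........
........
....##..
.....#..
....v...
........
........
k=6  ........
........
....##..
.....#..
...<#...
........
........
k=7  ........
........
....##..
...^.#..
...##...
........
........
k=8  ........
........
....##..
...#>#..
...##...
........
........
k=9  ........
........
....##..
...###..
...#v...
........
........

south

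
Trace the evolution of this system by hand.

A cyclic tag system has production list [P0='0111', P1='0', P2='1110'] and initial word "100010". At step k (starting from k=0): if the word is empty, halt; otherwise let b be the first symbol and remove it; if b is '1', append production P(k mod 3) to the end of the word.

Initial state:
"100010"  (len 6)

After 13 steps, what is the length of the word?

step 0: "100010"  (len 6)
step 1: "000100111"  (len 9)
step 2: "00100111"  (len 8)
step 3: "0100111"  (len 7)
step 4: "100111"  (len 6)
step 5: "001110"  (len 6)
step 6: "01110"  (len 5)
step 7: "1110"  (len 4)
step 8: "1100"  (len 4)
step 9: "1001110"  (len 7)
step 10: "0011100111"  (len 10)
step 11: "011100111"  (len 9)
step 12: "11100111"  (len 8)
step 13: "11001110111"  (len 11)

11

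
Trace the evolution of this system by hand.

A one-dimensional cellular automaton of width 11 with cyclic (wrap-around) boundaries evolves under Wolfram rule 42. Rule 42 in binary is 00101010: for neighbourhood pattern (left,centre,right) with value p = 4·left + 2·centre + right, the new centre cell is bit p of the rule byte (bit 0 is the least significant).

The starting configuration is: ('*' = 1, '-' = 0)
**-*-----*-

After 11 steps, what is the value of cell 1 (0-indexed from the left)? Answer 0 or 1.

1

t=0: **-*-----*-
t=1: *-*-----*-*
t=2: -*-----*-**
t=3: *-----*-**-
t=4: -----*-**-*
t=5: ----*-**-*-
t=6: ---*-**-*--
t=7: --*-**-*---
t=8: -*-**-*----
t=9: *-**-*-----
t=10: -**-*-----*
t=11: **-*-----*-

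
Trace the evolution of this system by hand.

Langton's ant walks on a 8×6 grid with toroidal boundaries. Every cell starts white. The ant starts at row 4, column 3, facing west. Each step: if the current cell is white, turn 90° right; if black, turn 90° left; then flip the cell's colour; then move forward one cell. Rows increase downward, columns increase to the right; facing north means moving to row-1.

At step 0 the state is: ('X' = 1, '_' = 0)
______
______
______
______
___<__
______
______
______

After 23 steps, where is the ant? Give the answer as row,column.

6,4

gen 0: ______
______
______
______
___<__
______
______
______
gen 1: ______
______
______
___^__
___X__
______
______
______
gen 2: ______
______
______
___X>_
___X__
______
______
______
gen 3: ______
______
______
___XX_
___Xv_
______
______
______
gen 4: ______
______
______
___XX_
___<X_
______
______
______
gen 5: ______
______
______
___XX_
____X_
___v__
______
______
gen 6: ______
______
______
___XX_
____X_
__<X__
______
______
gen 7: ______
______
______
___XX_
__^_X_
__XX__
______
______
gen 8: ______
______
______
___XX_
__X>X_
__XX__
______
______
gen 9: ______
______
______
___XX_
__XXX_
__Xv__
______
______
gen 10: ______
______
______
___XX_
__XXX_
__X_>_
______
______
gen 11: ______
______
______
___XX_
__XXX_
__X_X_
____v_
______
gen 12: ______
______
______
___XX_
__XXX_
__X_X_
___<X_
______
gen 13: ______
______
______
___XX_
__XXX_
__X^X_
___XX_
______
gen 14: ______
______
______
___XX_
__XXX_
__XX>_
___XX_
______
gen 15: ______
______
______
___XX_
__XX^_
__XX__
___XX_
______
gen 16: ______
______
______
___XX_
__X<__
__XX__
___XX_
______
gen 17: ______
______
______
___XX_
__X___
__Xv__
___XX_
______
gen 18: ______
______
______
___XX_
__X___
__X_>_
___XX_
______
gen 19: ______
______
______
___XX_
__X___
__X_X_
___Xv_
______
gen 20: ______
______
______
___XX_
__X___
__X_X_
___X_>
______
gen 21: ______
______
______
___XX_
__X___
__X_X_
___X_X
_____v
gen 22: ______
______
______
___XX_
__X___
__X_X_
___X_X
____<X
gen 23: ______
______
______
___XX_
__X___
__X_X_
___X^X
____XX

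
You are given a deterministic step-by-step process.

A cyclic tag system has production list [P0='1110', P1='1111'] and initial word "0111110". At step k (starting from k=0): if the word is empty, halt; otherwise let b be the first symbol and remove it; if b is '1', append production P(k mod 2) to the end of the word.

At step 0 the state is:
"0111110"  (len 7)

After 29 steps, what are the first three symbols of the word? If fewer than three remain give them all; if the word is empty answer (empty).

111

t=0: "0111110"  (len 7)
t=1: "111110"  (len 6)
t=2: "111101111"  (len 9)
t=3: "111011111110"  (len 12)
t=4: "110111111101111"  (len 15)
t=5: "101111111011111110"  (len 18)
t=6: "011111110111111101111"  (len 21)
t=7: "11111110111111101111"  (len 20)
t=8: "11111101111111011111111"  (len 23)
t=9: "11111011111110111111111110"  (len 26)
t=10: "11110111111101111111111101111"  (len 29)
t=11: "11101111111011111111111011111110"  (len 32)
t=12: "11011111110111111111110111111101111"  (len 35)
t=13: "10111111101111111111101111111011111110"  (len 38)
t=14: "01111111011111111111011111110111111101111"  (len 41)
t=15: "1111111011111111111011111110111111101111"  (len 40)
t=16: "1111110111111111110111111101111111011111111"  (len 43)
t=17: "1111101111111111101111111011111110111111111110"  (len 46)
t=18: "1111011111111111011111110111111101111111111101111"  (len 49)
t=19: "1110111111111110111111101111111011111111111011111110"  (len 52)
t=20: "1101111111111101111111011111110111111111110111111101111"  (len 55)
t=21: "1011111111111011111110111111101111111111101111111011111110"  (len 58)
t=22: "0111111111110111111101111111011111111111011111110111111101111"  (len 61)
t=23: "111111111110111111101111111011111111111011111110111111101111"  (len 60)
t=24: "111111111101111111011111110111111111110111111101111111011111111"  (len 63)
t=25: "111111111011111110111111101111111111101111111011111110111111111110"  (len 66)
t=26: "111111110111111101111111011111111111011111110111111101111111111101111"  (len 69)
t=27: "111111101111111011111110111111111110111111101111111011111111111011111110"  (len 72)
t=28: "111111011111110111111101111111111101111111011111110111111111110111111101111"  (len 75)
t=29: "111110111111101111111011111111111011111110111111101111111111101111111011111110"  (len 78)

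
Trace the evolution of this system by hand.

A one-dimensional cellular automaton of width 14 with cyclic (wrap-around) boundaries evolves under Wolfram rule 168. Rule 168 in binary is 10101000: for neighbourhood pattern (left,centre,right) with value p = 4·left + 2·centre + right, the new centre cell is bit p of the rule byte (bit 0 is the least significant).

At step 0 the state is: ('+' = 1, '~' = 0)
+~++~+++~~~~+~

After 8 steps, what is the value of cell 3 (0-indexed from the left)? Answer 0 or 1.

0

[0] +~++~+++~~~~+~
[1] ~++~+++~~~~~~+
[2] ++~+++~~~~~~~~
[3] +~+++~~~~~~~~~
[4] ~+++~~~~~~~~~~
[5] ~++~~~~~~~~~~~
[6] ~+~~~~~~~~~~~~
[7] ~~~~~~~~~~~~~~
[8] ~~~~~~~~~~~~~~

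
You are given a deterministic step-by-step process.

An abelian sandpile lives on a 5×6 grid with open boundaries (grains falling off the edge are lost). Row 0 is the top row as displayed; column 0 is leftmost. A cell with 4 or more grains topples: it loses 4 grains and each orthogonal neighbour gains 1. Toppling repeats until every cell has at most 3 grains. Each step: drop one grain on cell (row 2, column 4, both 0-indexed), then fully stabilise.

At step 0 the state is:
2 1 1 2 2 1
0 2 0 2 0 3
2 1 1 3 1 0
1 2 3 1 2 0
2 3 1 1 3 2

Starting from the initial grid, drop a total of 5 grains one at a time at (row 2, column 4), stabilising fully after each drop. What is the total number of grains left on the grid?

t=0: 2 1 1 2 2 1
0 2 0 2 0 3
2 1 1 3 1 0
1 2 3 1 2 0
2 3 1 1 3 2
t=1: 2 1 1 2 2 1
0 2 0 2 0 3
2 1 1 3 2 0
1 2 3 1 2 0
2 3 1 1 3 2
t=2: 2 1 1 2 2 1
0 2 0 2 0 3
2 1 1 3 3 0
1 2 3 1 2 0
2 3 1 1 3 2
t=3: 2 1 1 2 2 1
0 2 0 3 1 3
2 1 2 0 1 1
1 2 3 2 3 0
2 3 1 1 3 2
t=4: 2 1 1 2 2 1
0 2 0 3 1 3
2 1 2 0 2 1
1 2 3 2 3 0
2 3 1 1 3 2
t=5: 2 1 1 2 2 1
0 2 0 3 1 3
2 1 2 0 3 1
1 2 3 2 3 0
2 3 1 1 3 2

50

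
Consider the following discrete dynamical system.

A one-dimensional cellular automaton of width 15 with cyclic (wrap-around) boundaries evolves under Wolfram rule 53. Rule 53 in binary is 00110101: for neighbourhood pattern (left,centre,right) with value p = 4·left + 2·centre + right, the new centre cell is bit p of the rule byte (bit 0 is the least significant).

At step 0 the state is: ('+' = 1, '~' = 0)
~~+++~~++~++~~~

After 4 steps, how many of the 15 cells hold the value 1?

8

0) ~~+++~~++~++~~~
1) +~~~~+~~~+~~+++
2) ~+++~+++~++~~~~
3) ~~~~+~~~+~~++++
4) +++~+++~++~~~~~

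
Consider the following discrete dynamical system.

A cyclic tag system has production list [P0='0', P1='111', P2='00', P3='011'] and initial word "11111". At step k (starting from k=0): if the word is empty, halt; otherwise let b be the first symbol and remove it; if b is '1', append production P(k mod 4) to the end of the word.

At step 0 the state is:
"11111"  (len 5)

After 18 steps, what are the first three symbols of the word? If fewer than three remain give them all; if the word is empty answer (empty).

110

gen 0: "11111"  (len 5)
gen 1: "11110"  (len 5)
gen 2: "1110111"  (len 7)
gen 3: "11011100"  (len 8)
gen 4: "1011100011"  (len 10)
gen 5: "0111000110"  (len 10)
gen 6: "111000110"  (len 9)
gen 7: "1100011000"  (len 10)
gen 8: "100011000011"  (len 12)
gen 9: "000110000110"  (len 12)
gen 10: "00110000110"  (len 11)
gen 11: "0110000110"  (len 10)
gen 12: "110000110"  (len 9)
gen 13: "100001100"  (len 9)
gen 14: "00001100111"  (len 11)
gen 15: "0001100111"  (len 10)
gen 16: "001100111"  (len 9)
gen 17: "01100111"  (len 8)
gen 18: "1100111"  (len 7)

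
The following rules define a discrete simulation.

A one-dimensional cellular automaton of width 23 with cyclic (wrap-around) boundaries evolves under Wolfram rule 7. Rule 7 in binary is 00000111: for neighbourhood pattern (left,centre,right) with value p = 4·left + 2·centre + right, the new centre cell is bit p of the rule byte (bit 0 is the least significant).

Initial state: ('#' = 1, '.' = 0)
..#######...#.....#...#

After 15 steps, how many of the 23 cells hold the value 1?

gen 0: ..#######...#.....#...#
gen 1: .#........###.#####.###
gen 2: .#.#######.............
gen 3: ##.........############
gen 4: ...########............
gen 5: ###.........###########
gen 6: ....########...........
gen 7: ####.........##########
gen 8: .....########..........
gen 9: #####.........#########
gen 10: ......########.........
gen 11: ######.........########
gen 12: .......########........
gen 13: #######.........#######
gen 14: ........########.......
gen 15: ########.........######

14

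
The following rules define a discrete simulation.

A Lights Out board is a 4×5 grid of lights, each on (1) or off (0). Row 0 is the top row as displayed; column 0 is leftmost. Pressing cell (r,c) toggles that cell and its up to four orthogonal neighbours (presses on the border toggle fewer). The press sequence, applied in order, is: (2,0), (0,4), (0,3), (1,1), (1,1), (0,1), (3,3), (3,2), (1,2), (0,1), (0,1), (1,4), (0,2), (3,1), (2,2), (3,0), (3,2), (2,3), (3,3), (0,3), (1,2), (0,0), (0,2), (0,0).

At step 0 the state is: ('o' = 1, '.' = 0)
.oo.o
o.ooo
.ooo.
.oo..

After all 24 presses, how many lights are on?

0) .oo.o
o.ooo
.ooo.
.oo..
1) .oo.o
..ooo
o.oo.
ooo..
2) .ooo.
..oo.
o.oo.
ooo..
3) .o..o
..o..
o.oo.
ooo..
4) ....o
oo...
oooo.
ooo..
5) .o..o
..o..
o.oo.
ooo..
6) o.o.o
.oo..
o.oo.
ooo..
7) o.o.o
.oo..
o.o..
oo.oo
8) o.o.o
.oo..
o....
o.o.o
9) o...o
...o.
o.o..
o.o.o
10) .oo.o
.o.o.
o.o..
o.o.o
11) o...o
...o.
o.o..
o.o.o
12) o....
....o
o.o.o
o.o.o
13) oooo.
..o.o
o.o.o
o.o.o
14) oooo.
..o.o
ooo.o
.o..o
15) oooo.
....o
o..oo
.oo.o
16) oooo.
....o
...oo
o.o.o
17) oooo.
....o
..ooo
oo.oo
18) oooo.
...oo
.....
oo..o
19) oooo.
...oo
...o.
oooo.
20) oo..o
....o
...o.
oooo.
21) ooo.o
.oooo
..oo.
oooo.
22) ..o.o
ooooo
..oo.
oooo.
23) .o.oo
oo.oo
..oo.
oooo.
24) o..oo
.o.oo
..oo.
oooo.

12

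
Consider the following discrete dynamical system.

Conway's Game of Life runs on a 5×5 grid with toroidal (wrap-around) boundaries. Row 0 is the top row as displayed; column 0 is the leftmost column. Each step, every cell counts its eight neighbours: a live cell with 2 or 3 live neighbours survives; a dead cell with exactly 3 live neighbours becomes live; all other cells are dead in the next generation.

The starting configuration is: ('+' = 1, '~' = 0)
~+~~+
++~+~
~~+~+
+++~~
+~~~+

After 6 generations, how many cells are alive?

2

step 0: ~+~~+
++~+~
~~+~+
+++~~
+~~~+
step 1: ~+++~
~+~+~
~~~~+
~~+~~
~~+++
step 2: ++~~~
++~++
~~++~
~~+~+
~~~~+
step 3: ~+++~
~~~+~
~~~~~
~~+~+
~+~++
step 4: ++~~~
~~~+~
~~~+~
+~+~+
~+~~+
step 5: +++~+
~~+~+
~~++~
+++~+
~~+++
step 6: ~~~~~
~~~~+
~~~~~
+~~~~
~~~~~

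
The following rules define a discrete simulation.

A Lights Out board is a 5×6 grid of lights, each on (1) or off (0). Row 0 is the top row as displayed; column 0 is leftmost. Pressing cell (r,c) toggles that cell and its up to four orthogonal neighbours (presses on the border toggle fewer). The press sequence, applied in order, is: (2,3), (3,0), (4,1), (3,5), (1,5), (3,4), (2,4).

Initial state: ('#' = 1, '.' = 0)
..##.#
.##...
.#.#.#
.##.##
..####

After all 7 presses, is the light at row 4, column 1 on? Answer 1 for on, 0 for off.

1

[0] ..##.#
.##...
.#.#.#
.##.##
..####
[1] ..##.#
.###..
.##.##
.#####
..####
[2] ..##.#
.###..
###.##
#.####
#.####
[3] ..##.#
.###..
###.##
######
.#.###
[4] ..##.#
.###..
###.#.
####..
.#.##.
[5] ..##..
.#####
###.##
####..
.#.##.
[6] ..##..
.#####
###..#
###.##
.#.#..
[7] ..##..
.###.#
#####.
###..#
.#.#..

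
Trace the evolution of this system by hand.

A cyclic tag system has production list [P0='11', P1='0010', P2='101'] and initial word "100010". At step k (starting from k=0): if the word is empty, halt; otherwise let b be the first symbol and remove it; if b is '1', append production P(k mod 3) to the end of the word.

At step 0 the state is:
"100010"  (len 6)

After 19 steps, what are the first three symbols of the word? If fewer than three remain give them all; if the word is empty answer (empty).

k=0  "100010"  (len 6)
k=1  "0001011"  (len 7)
k=2  "001011"  (len 6)
k=3  "01011"  (len 5)
k=4  "1011"  (len 4)
k=5  "0110010"  (len 7)
k=6  "110010"  (len 6)
k=7  "1001011"  (len 7)
k=8  "0010110010"  (len 10)
k=9  "010110010"  (len 9)
k=10  "10110010"  (len 8)
k=11  "01100100010"  (len 11)
k=12  "1100100010"  (len 10)
k=13  "10010001011"  (len 11)
k=14  "00100010110010"  (len 14)
k=15  "0100010110010"  (len 13)
k=16  "100010110010"  (len 12)
k=17  "000101100100010"  (len 15)
k=18  "00101100100010"  (len 14)
k=19  "0101100100010"  (len 13)

010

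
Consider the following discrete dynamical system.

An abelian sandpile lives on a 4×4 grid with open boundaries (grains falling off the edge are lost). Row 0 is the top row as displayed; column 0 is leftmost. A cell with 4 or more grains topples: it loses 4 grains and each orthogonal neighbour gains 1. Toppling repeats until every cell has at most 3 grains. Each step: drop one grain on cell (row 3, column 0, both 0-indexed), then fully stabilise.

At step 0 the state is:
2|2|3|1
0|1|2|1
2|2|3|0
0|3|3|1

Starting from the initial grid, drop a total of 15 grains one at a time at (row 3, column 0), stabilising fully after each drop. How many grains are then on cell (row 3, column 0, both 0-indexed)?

2

t=0: 2|2|3|1
0|1|2|1
2|2|3|0
0|3|3|1
t=1: 2|2|3|1
0|1|2|1
2|2|3|0
1|3|3|1
t=2: 2|2|3|1
0|1|2|1
2|2|3|0
2|3|3|1
t=3: 2|2|3|1
0|1|2|1
2|2|3|0
3|3|3|1
t=4: 2|2|3|1
1|2|3|1
0|1|1|1
2|2|1|2
t=5: 2|2|3|1
1|2|3|1
0|1|1|1
3|2|1|2
t=6: 2|2|3|1
1|2|3|1
1|1|1|1
0|3|1|2
t=7: 2|2|3|1
1|2|3|1
1|1|1|1
1|3|1|2
t=8: 2|2|3|1
1|2|3|1
1|1|1|1
2|3|1|2
t=9: 2|2|3|1
1|2|3|1
1|1|1|1
3|3|1|2
t=10: 2|2|3|1
1|2|3|1
2|2|1|1
1|0|2|2
t=11: 2|2|3|1
1|2|3|1
2|2|1|1
2|0|2|2
t=12: 2|2|3|1
1|2|3|1
2|2|1|1
3|0|2|2
t=13: 2|2|3|1
1|2|3|1
3|2|1|1
0|1|2|2
t=14: 2|2|3|1
1|2|3|1
3|2|1|1
1|1|2|2
t=15: 2|2|3|1
1|2|3|1
3|2|1|1
2|1|2|2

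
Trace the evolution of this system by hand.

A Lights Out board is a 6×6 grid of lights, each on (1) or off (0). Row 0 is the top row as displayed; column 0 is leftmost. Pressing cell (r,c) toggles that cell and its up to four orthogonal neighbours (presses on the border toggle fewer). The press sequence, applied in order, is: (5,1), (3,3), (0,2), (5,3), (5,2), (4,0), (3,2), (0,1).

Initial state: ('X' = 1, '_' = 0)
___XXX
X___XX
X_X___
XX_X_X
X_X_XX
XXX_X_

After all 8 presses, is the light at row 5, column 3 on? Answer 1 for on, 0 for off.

0) ___XXX
X___XX
X_X___
XX_X_X
X_X_XX
XXX_X_
1) ___XXX
X___XX
X_X___
XX_X_X
XXX_XX
____X_
2) ___XXX
X___XX
X_XX__
XXX_XX
XXXXXX
____X_
3) _XX_XX
X_X_XX
X_XX__
XXX_XX
XXXXXX
____X_
4) _XX_XX
X_X_XX
X_XX__
XXX_XX
XXX_XX
__XX__
5) _XX_XX
X_X_XX
X_XX__
XXX_XX
XX__XX
_X____
6) _XX_XX
X_X_XX
X_XX__
_XX_XX
____XX
XX____
7) _XX_XX
X_X_XX
X__X__
___XXX
__X_XX
XX____
8) X___XX
XXX_XX
X__X__
___XXX
__X_XX
XX____

0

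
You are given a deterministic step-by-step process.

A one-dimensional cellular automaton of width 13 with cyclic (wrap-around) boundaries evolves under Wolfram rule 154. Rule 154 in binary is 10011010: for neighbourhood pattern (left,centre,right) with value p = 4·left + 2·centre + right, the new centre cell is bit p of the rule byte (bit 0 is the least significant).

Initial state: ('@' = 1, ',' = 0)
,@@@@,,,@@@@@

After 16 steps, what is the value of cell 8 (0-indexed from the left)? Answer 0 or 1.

1

step 0: ,@@@@,,,@@@@@
step 1: ,@@@,@,@@@@@,
step 2: @@@,,,,@@@@,@
step 3: @@,@,,@@@@,,@
step 4: @,,,@@@@@,@@@
step 5: ,@,@@@@@,,@@@
step 6: ,,,@@@@,@@@@,
step 7: ,,@@@@,,@@@,@
step 8: @@@@@,@@@@,,,
step 9: @@@@,,@@@,@,@
step 10: @@@,@@@@,,,,@
step 11: @@,,@@@,@,,@@
step 12: @,@@@@,,,@@@@
step 13: ,,@@@,@,@@@@@
step 14: @@@@,,,,@@@@,
step 15: @@@,@,,@@@@,,
step 16: @@,,,@@@@@,@@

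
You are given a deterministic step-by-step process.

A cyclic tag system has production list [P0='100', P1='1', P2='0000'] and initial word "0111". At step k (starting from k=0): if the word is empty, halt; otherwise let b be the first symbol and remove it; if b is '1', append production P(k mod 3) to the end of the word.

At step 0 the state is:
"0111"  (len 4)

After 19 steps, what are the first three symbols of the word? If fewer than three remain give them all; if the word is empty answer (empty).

0) "0111"  (len 4)
1) "111"  (len 3)
2) "111"  (len 3)
3) "110000"  (len 6)
4) "10000100"  (len 8)
5) "00001001"  (len 8)
6) "0001001"  (len 7)
7) "001001"  (len 6)
8) "01001"  (len 5)
9) "1001"  (len 4)
10) "001100"  (len 6)
11) "01100"  (len 5)
12) "1100"  (len 4)
13) "100100"  (len 6)
14) "001001"  (len 6)
15) "01001"  (len 5)
16) "1001"  (len 4)
17) "0011"  (len 4)
18) "011"  (len 3)
19) "11"  (len 2)

11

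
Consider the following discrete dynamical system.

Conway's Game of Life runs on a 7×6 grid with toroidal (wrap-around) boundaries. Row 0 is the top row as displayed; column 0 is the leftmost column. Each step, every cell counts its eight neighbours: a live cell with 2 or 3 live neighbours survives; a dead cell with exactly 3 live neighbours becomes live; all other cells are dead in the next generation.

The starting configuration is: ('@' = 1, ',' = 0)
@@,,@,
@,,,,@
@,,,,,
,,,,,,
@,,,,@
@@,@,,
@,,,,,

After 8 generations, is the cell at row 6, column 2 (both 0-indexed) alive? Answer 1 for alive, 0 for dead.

[0] @@,,@,
@,,,,@
@,,,,,
,,,,,,
@,,,,@
@@,@,,
@,,,,,
[1] ,@,,,,
,,,,,,
@,,,,@
@,,,,@
@@,,,@
,@,,,,
,,@,,,
[2] ,,,,,,
@,,,,,
@,,,,@
,,,,@,
,@,,,@
,@@,,,
,@@,,,
[3] ,@,,,,
@,,,,@
@,,,,@
,,,,@,
@@@,,,
,,,,,,
,@@,,,
[4] ,@@,,,
,@,,,@
@,,,@,
,,,,,,
,@,,,,
@,,,,,
,@@,,,
[5] ,,,,,,
,@@,,@
@,,,,@
,,,,,,
,,,,,,
@,@,,,
@,@,,,
[6] @,@,,,
,@,,,@
@@,,,@
,,,,,,
,,,,,,
,,,,,,
,,,,,,
[7] @@,,,,
,,@,,@
,@,,,@
@,,,,,
,,,,,,
,,,,,,
,,,,,,
[8] @@,,,,
,,@,,@
,@,,,@
@,,,,,
,,,,,,
,,,,,,
,,,,,,

0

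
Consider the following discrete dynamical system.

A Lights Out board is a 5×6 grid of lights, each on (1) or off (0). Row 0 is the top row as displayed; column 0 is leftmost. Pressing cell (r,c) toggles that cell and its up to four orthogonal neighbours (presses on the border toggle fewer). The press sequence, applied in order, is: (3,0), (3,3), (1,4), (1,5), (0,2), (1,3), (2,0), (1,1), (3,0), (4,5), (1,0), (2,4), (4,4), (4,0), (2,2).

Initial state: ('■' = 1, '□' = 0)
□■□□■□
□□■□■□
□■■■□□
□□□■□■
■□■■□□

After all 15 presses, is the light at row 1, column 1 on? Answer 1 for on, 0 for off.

[0] □■□□■□
□□■□■□
□■■■□□
□□□■□■
■□■■□□
[1] □■□□■□
□□■□■□
■■■■□□
■■□■□■
□□■■□□
[2] □■□□■□
□□■□■□
■■■□□□
■■■□■■
□□■□□□
[3] □■□□□□
□□■■□■
■■■□■□
■■■□■■
□□■□□□
[4] □■□□□■
□□■■■□
■■■□■■
■■■□■■
□□■□□□
[5] □□■■□■
□□□■■□
■■■□■■
■■■□■■
□□■□□□
[6] □□■□□■
□□■□□□
■■■■■■
■■■□■■
□□■□□□
[7] □□■□□■
■□■□□□
□□■■■■
□■■□■■
□□■□□□
[8] □■■□□■
□■□□□□
□■■■■■
□■■□■■
□□■□□□
[9] □■■□□■
□■□□□□
■■■■■■
■□■□■■
■□■□□□
[10] □■■□□■
□■□□□□
■■■■■■
■□■□■□
■□■□■■
[11] ■■■□□■
■□□□□□
□■■■■■
■□■□■□
■□■□■■
[12] ■■■□□■
■□□□■□
□■■□□□
■□■□□□
■□■□■■
[13] ■■■□□■
■□□□■□
□■■□□□
■□■□■□
■□■■□□
[14] ■■■□□■
■□□□■□
□■■□□□
□□■□■□
□■■■□□
[15] ■■■□□■
■□■□■□
□□□■□□
□□□□■□
□■■■□□

0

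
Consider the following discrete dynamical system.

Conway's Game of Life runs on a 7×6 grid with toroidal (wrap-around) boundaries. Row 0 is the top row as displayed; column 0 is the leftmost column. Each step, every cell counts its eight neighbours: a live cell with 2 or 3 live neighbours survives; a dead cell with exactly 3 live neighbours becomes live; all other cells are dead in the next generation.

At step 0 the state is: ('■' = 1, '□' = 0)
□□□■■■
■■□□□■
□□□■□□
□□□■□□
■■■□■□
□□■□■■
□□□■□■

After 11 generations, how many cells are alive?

step 0: □□□■■■
■■□□□■
□□□■□□
□□□■□□
■■■□■□
□□■□■■
□□□■□■
step 1: □□■■□□
■□■■□■
■□■□■□
□■□■■□
■■■□■□
□□■□□□
■□■□□□
step 2: ■□□□■■
■□□□□■
■□□□□□
□□□□■□
■□□□■■
■□■□□■
□□■□□□
step 3: ■■□□■□
□■□□■□
■□□□□□
■□□□■□
■■□■■□
■□□■■□
□□□■■□
step 4: ■■■□■□
□■□□□□
■■□□□□
■□□■■□
■■■□□□
■■□□□□
■■■□□□
step 5: □□□■□■
□□□□□■
■■■□□■
□□□■□□
□□■■□□
□□□□□■
□□□■□□
step 6: □□□□□□
□■■□□■
■■■□■■
■□□■■□
□□■■■□
□□■■■□
□□□□□□
step 7: □□□□□□
□□■■■■
□□□□□□
■□□□□□
□■□□□□
□□■□■□
□□□■□□
step 8: □□■□□□
□□□■■□
□□□■■■
□□□□□□
□■□□□□
□□■■□□
□□□■□□
step 9: □□■□■□
□□■□□■
□□□■□■
□□□□■□
□□■□□□
□□■■□□
□□□■□□
step 10: □□■□■□
□□■□□■
□□□■□■
□□□■■□
□□■□□□
□□■■□□
□□□□■□
step 11: □□□□■■
□□■□□■
□□■■□■
□□■■■□
□□■□■□
□□■■□□
□□■□■□

16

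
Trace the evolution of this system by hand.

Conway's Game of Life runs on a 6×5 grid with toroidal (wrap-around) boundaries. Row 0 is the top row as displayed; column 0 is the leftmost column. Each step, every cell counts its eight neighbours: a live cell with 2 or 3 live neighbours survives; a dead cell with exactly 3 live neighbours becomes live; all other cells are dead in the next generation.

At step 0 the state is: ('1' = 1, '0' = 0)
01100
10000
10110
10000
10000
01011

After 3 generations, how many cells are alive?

11

k=0  01100
10000
10110
10000
10000
01011
k=1  01111
10011
10000
10000
11000
01011
k=2  01000
00000
11000
10001
01100
00000
k=3  00000
11000
11001
00101
11000
01100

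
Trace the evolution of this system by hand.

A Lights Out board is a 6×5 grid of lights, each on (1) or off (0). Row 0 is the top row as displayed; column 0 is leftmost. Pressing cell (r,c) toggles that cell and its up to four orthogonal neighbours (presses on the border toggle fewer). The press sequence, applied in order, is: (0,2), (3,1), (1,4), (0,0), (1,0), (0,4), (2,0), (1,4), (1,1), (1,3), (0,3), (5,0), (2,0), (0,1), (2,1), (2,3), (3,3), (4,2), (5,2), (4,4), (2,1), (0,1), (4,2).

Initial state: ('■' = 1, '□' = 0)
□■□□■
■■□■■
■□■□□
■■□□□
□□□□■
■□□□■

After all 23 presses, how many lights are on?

[0] □■□□■
■■□■■
■□■□□
■■□□□
□□□□■
■□□□■
[1] □□■■■
■■■■■
■□■□□
■■□□□
□□□□■
■□□□■
[2] □□■■■
■■■■■
■■■□□
□□■□□
□■□□■
■□□□■
[3] □□■■□
■■■□□
■■■□■
□□■□□
□■□□■
■□□□■
[4] ■■■■□
□■■□□
■■■□■
□□■□□
□■□□■
■□□□■
[5] □■■■□
■□■□□
□■■□■
□□■□□
□■□□■
■□□□■
[6] □■■□■
■□■□■
□■■□■
□□■□□
□■□□■
■□□□■
[7] □■■□■
□□■□■
■□■□■
■□■□□
□■□□■
■□□□■
[8] □■■□□
□□■■□
■□■□□
■□■□□
□■□□■
■□□□■
[9] □□■□□
■■□■□
■■■□□
■□■□□
□■□□■
■□□□■
[10] □□■■□
■■■□■
■■■■□
■□■□□
□■□□■
■□□□■
[11] □□□□■
■■■■■
■■■■□
■□■□□
□■□□■
■□□□■
[12] □□□□■
■■■■■
■■■■□
■□■□□
■■□□■
□■□□■
[13] □□□□■
□■■■■
□□■■□
□□■□□
■■□□■
□■□□■
[14] ■■■□■
□□■■■
□□■■□
□□■□□
■■□□■
□■□□■
[15] ■■■□■
□■■■■
■■□■□
□■■□□
■■□□■
□■□□■
[16] ■■■□■
□■■□■
■■■□■
□■■■□
■■□□■
□■□□■
[17] ■■■□■
□■■□■
■■■■■
□■□□■
■■□■■
□■□□■
[18] ■■■□■
□■■□■
■■■■■
□■■□■
■□■□■
□■■□■
[19] ■■■□■
□■■□■
■■■■■
□■■□■
■□□□■
□□□■■
[20] ■■■□■
□■■□■
■■■■■
□■■□□
■□□■□
□□□■□
[21] ■■■□■
□□■□■
□□□■■
□□■□□
■□□■□
□□□■□
[22] □□□□■
□■■□■
□□□■■
□□■□□
■□□■□
□□□■□
[23] □□□□■
□■■□■
□□□■■
□□□□□
■■■□□
□□■■□

11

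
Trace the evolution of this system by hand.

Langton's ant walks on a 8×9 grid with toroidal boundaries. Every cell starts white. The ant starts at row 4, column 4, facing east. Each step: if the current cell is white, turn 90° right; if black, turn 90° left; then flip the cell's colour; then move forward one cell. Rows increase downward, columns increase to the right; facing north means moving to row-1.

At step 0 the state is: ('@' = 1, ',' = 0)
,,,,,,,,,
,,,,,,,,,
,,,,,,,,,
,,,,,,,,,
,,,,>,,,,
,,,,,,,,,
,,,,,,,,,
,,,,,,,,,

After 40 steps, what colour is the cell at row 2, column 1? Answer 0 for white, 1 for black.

1

[0] ,,,,,,,,,
,,,,,,,,,
,,,,,,,,,
,,,,,,,,,
,,,,>,,,,
,,,,,,,,,
,,,,,,,,,
,,,,,,,,,
[1] ,,,,,,,,,
,,,,,,,,,
,,,,,,,,,
,,,,,,,,,
,,,,@,,,,
,,,,v,,,,
,,,,,,,,,
,,,,,,,,,
[2] ,,,,,,,,,
,,,,,,,,,
,,,,,,,,,
,,,,,,,,,
,,,,@,,,,
,,,<@,,,,
,,,,,,,,,
,,,,,,,,,
[3] ,,,,,,,,,
,,,,,,,,,
,,,,,,,,,
,,,,,,,,,
,,,^@,,,,
,,,@@,,,,
,,,,,,,,,
,,,,,,,,,
[4] ,,,,,,,,,
,,,,,,,,,
,,,,,,,,,
,,,,,,,,,
,,,@>,,,,
,,,@@,,,,
,,,,,,,,,
,,,,,,,,,
[5] ,,,,,,,,,
,,,,,,,,,
,,,,,,,,,
,,,,^,,,,
,,,@,,,,,
,,,@@,,,,
,,,,,,,,,
,,,,,,,,,
[6] ,,,,,,,,,
,,,,,,,,,
,,,,,,,,,
,,,,@>,,,
,,,@,,,,,
,,,@@,,,,
,,,,,,,,,
,,,,,,,,,
[7] ,,,,,,,,,
,,,,,,,,,
,,,,,,,,,
,,,,@@,,,
,,,@,v,,,
,,,@@,,,,
,,,,,,,,,
,,,,,,,,,
[8] ,,,,,,,,,
,,,,,,,,,
,,,,,,,,,
,,,,@@,,,
,,,@<@,,,
,,,@@,,,,
,,,,,,,,,
,,,,,,,,,
[9] ,,,,,,,,,
,,,,,,,,,
,,,,,,,,,
,,,,^@,,,
,,,@@@,,,
,,,@@,,,,
,,,,,,,,,
,,,,,,,,,
[10] ,,,,,,,,,
,,,,,,,,,
,,,,,,,,,
,,,<,@,,,
,,,@@@,,,
,,,@@,,,,
,,,,,,,,,
,,,,,,,,,
[11] ,,,,,,,,,
,,,,,,,,,
,,,^,,,,,
,,,@,@,,,
,,,@@@,,,
,,,@@,,,,
,,,,,,,,,
,,,,,,,,,
[12] ,,,,,,,,,
,,,,,,,,,
,,,@>,,,,
,,,@,@,,,
,,,@@@,,,
,,,@@,,,,
,,,,,,,,,
,,,,,,,,,
[13] ,,,,,,,,,
,,,,,,,,,
,,,@@,,,,
,,,@v@,,,
,,,@@@,,,
,,,@@,,,,
,,,,,,,,,
,,,,,,,,,
[14] ,,,,,,,,,
,,,,,,,,,
,,,@@,,,,
,,,<@@,,,
,,,@@@,,,
,,,@@,,,,
,,,,,,,,,
,,,,,,,,,
[15] ,,,,,,,,,
,,,,,,,,,
,,,@@,,,,
,,,,@@,,,
,,,v@@,,,
,,,@@,,,,
,,,,,,,,,
,,,,,,,,,
[16] ,,,,,,,,,
,,,,,,,,,
,,,@@,,,,
,,,,@@,,,
,,,,>@,,,
,,,@@,,,,
,,,,,,,,,
,,,,,,,,,
[17] ,,,,,,,,,
,,,,,,,,,
,,,@@,,,,
,,,,^@,,,
,,,,,@,,,
,,,@@,,,,
,,,,,,,,,
,,,,,,,,,
[18] ,,,,,,,,,
,,,,,,,,,
,,,@@,,,,
,,,<,@,,,
,,,,,@,,,
,,,@@,,,,
,,,,,,,,,
,,,,,,,,,
[19] ,,,,,,,,,
,,,,,,,,,
,,,^@,,,,
,,,@,@,,,
,,,,,@,,,
,,,@@,,,,
,,,,,,,,,
,,,,,,,,,
[20] ,,,,,,,,,
,,,,,,,,,
,,<,@,,,,
,,,@,@,,,
,,,,,@,,,
,,,@@,,,,
,,,,,,,,,
,,,,,,,,,
[21] ,,,,,,,,,
,,^,,,,,,
,,@,@,,,,
,,,@,@,,,
,,,,,@,,,
,,,@@,,,,
,,,,,,,,,
,,,,,,,,,
[22] ,,,,,,,,,
,,@>,,,,,
,,@,@,,,,
,,,@,@,,,
,,,,,@,,,
,,,@@,,,,
,,,,,,,,,
,,,,,,,,,
[23] ,,,,,,,,,
,,@@,,,,,
,,@v@,,,,
,,,@,@,,,
,,,,,@,,,
,,,@@,,,,
,,,,,,,,,
,,,,,,,,,
[24] ,,,,,,,,,
,,@@,,,,,
,,<@@,,,,
,,,@,@,,,
,,,,,@,,,
,,,@@,,,,
,,,,,,,,,
,,,,,,,,,
[25] ,,,,,,,,,
,,@@,,,,,
,,,@@,,,,
,,v@,@,,,
,,,,,@,,,
,,,@@,,,,
,,,,,,,,,
,,,,,,,,,
[26] ,,,,,,,,,
,,@@,,,,,
,,,@@,,,,
,<@@,@,,,
,,,,,@,,,
,,,@@,,,,
,,,,,,,,,
,,,,,,,,,
[27] ,,,,,,,,,
,,@@,,,,,
,^,@@,,,,
,@@@,@,,,
,,,,,@,,,
,,,@@,,,,
,,,,,,,,,
,,,,,,,,,
[28] ,,,,,,,,,
,,@@,,,,,
,@>@@,,,,
,@@@,@,,,
,,,,,@,,,
,,,@@,,,,
,,,,,,,,,
,,,,,,,,,
[29] ,,,,,,,,,
,,@@,,,,,
,@@@@,,,,
,@v@,@,,,
,,,,,@,,,
,,,@@,,,,
,,,,,,,,,
,,,,,,,,,
[30] ,,,,,,,,,
,,@@,,,,,
,@@@@,,,,
,@,>,@,,,
,,,,,@,,,
,,,@@,,,,
,,,,,,,,,
,,,,,,,,,
[31] ,,,,,,,,,
,,@@,,,,,
,@@^@,,,,
,@,,,@,,,
,,,,,@,,,
,,,@@,,,,
,,,,,,,,,
,,,,,,,,,
[32] ,,,,,,,,,
,,@@,,,,,
,@<,@,,,,
,@,,,@,,,
,,,,,@,,,
,,,@@,,,,
,,,,,,,,,
,,,,,,,,,
[33] ,,,,,,,,,
,,@@,,,,,
,@,,@,,,,
,@v,,@,,,
,,,,,@,,,
,,,@@,,,,
,,,,,,,,,
,,,,,,,,,
[34] ,,,,,,,,,
,,@@,,,,,
,@,,@,,,,
,<@,,@,,,
,,,,,@,,,
,,,@@,,,,
,,,,,,,,,
,,,,,,,,,
[35] ,,,,,,,,,
,,@@,,,,,
,@,,@,,,,
,,@,,@,,,
,v,,,@,,,
,,,@@,,,,
,,,,,,,,,
,,,,,,,,,
[36] ,,,,,,,,,
,,@@,,,,,
,@,,@,,,,
,,@,,@,,,
<@,,,@,,,
,,,@@,,,,
,,,,,,,,,
,,,,,,,,,
[37] ,,,,,,,,,
,,@@,,,,,
,@,,@,,,,
^,@,,@,,,
@@,,,@,,,
,,,@@,,,,
,,,,,,,,,
,,,,,,,,,
[38] ,,,,,,,,,
,,@@,,,,,
,@,,@,,,,
@>@,,@,,,
@@,,,@,,,
,,,@@,,,,
,,,,,,,,,
,,,,,,,,,
[39] ,,,,,,,,,
,,@@,,,,,
,@,,@,,,,
@@@,,@,,,
@v,,,@,,,
,,,@@,,,,
,,,,,,,,,
,,,,,,,,,
[40] ,,,,,,,,,
,,@@,,,,,
,@,,@,,,,
@@@,,@,,,
@,>,,@,,,
,,,@@,,,,
,,,,,,,,,
,,,,,,,,,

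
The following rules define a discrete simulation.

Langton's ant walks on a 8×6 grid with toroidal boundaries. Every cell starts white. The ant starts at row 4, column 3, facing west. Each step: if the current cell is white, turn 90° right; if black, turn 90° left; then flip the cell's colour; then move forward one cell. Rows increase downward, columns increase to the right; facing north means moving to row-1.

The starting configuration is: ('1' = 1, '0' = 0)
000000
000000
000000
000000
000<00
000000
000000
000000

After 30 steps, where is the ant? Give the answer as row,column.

5,4

step 0: 000000
000000
000000
000000
000<00
000000
000000
000000
step 1: 000000
000000
000000
000^00
000100
000000
000000
000000
step 2: 000000
000000
000000
0001>0
000100
000000
000000
000000
step 3: 000000
000000
000000
000110
0001v0
000000
000000
000000
step 4: 000000
000000
000000
000110
000<10
000000
000000
000000
step 5: 000000
000000
000000
000110
000010
000v00
000000
000000
step 6: 000000
000000
000000
000110
000010
00<100
000000
000000
step 7: 000000
000000
000000
000110
00^010
001100
000000
000000
step 8: 000000
000000
000000
000110
001>10
001100
000000
000000
step 9: 000000
000000
000000
000110
001110
001v00
000000
000000
step 10: 000000
000000
000000
000110
001110
0010>0
000000
000000
step 11: 000000
000000
000000
000110
001110
001010
0000v0
000000
step 12: 000000
000000
000000
000110
001110
001010
000<10
000000
step 13: 000000
000000
000000
000110
001110
001^10
000110
000000
step 14: 000000
000000
000000
000110
001110
0011>0
000110
000000
step 15: 000000
000000
000000
000110
0011^0
001100
000110
000000
step 16: 000000
000000
000000
000110
001<00
001100
000110
000000
step 17: 000000
000000
000000
000110
001000
001v00
000110
000000
step 18: 000000
000000
000000
000110
001000
0010>0
000110
000000
step 19: 000000
000000
000000
000110
001000
001010
0001v0
000000
step 20: 000000
000000
000000
000110
001000
001010
00010>
000000
step 21: 000000
000000
000000
000110
001000
001010
000101
00000v
step 22: 000000
000000
000000
000110
001000
001010
000101
0000<1
step 23: 000000
000000
000000
000110
001000
001010
0001^1
000011
step 24: 000000
000000
000000
000110
001000
001010
00011>
000011
step 25: 000000
000000
000000
000110
001000
00101^
000110
000011
step 26: 000000
000000
000000
000110
001000
>01011
000110
000011
step 27: 000000
000000
000000
000110
001000
101011
v00110
000011
step 28: 000000
000000
000000
000110
001000
101011
10011<
000011
step 29: 000000
000000
000000
000110
001000
10101^
100111
000011
step 30: 000000
000000
000000
000110
001000
1010<0
100111
000011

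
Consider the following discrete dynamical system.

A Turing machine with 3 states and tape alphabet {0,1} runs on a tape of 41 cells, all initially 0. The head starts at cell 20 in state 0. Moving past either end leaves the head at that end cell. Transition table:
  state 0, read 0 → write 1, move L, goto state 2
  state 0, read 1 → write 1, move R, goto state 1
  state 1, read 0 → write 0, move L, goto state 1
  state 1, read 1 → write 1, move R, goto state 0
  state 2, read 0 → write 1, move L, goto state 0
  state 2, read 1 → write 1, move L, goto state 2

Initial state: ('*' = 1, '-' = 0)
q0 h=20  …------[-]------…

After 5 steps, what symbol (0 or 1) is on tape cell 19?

1

step 0: q0 h=20  …------[-]------…
step 1: q2 h=19  …------[-]*-----…
step 2: q0 h=18  …------[-]**----…
step 3: q2 h=17  …------[-]***---…
step 4: q0 h=16  …------[-]****--…
step 5: q2 h=15  …------[-]*****-…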